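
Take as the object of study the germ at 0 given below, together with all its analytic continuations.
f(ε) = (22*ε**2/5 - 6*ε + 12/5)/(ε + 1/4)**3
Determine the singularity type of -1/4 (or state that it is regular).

The denominator factor ε + 1/4 vanishes at -1/4 and appears to the power 3; the numerator there equals 167/40, nonzero, and no other factor vanishes.
Hence a pole whose order is the multiplicity, 3.

The point is a pole of order 3.


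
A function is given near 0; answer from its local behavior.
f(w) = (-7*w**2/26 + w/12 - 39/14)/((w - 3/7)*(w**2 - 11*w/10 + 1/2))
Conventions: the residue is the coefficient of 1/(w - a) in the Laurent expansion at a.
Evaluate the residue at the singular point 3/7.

The residue is -35665/2704.

At the order-1 pole 3/7 set g(w) = (w - (3/7))*f(w) = (-7*w**2/26 + w/12 - 39/14)/(w**2 - 11*w/10 + 1/2).
Simple pole: residue = g(a) at a = 3/7, which is -35665/2704.


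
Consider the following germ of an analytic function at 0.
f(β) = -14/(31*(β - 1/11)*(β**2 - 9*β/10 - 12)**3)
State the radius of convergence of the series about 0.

Denominator factor (β**2 - 9*β/10 - 12)^3: discriminant 4881/100, real irrational roots 9/20 + (1/20)*sqrt(4881) and 9/20 - (1/20)*sqrt(4881); poles of order 3, moduli 9/20 + (1/20)*sqrt(4881) and -9/20 + (1/20)*sqrt(4881).
Denominator factor (β - 1/11): pole of order 1 at 1/11, modulus 1/11.
The radius of convergence is the smallest modulus among the singular points: 1/11.

The radius of convergence is 1/11.


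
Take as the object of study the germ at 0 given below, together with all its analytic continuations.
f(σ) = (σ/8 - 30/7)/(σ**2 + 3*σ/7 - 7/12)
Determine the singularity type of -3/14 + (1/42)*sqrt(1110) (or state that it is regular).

The denominator factor σ**2 + 3*σ/7 - 7/12 vanishes at -3/14 + (1/42)*sqrt(1110) and appears to the power 1; the numerator there equals -69/16 + (1/336)*sqrt(1110), nonzero, and no other factor vanishes.
Hence a pole whose order is the multiplicity, 1.

The point is a pole of order 1.


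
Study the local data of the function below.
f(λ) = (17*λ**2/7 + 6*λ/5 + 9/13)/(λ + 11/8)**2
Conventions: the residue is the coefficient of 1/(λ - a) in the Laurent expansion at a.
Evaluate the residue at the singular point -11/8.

The residue is -767/140.

At the order-2 pole -11/8 set g(λ) = (λ - (-11/8))^2*f(λ) = 17*λ**2/7 + 6*λ/5 + 9/13.
Order-2 pole: residue = g'(a); g'(-11/8) = -767/140, so the residue is -767/140.


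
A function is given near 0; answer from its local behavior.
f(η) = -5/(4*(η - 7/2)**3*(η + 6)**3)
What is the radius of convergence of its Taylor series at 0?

The radius of convergence is 7/2.

Denominator factor (η + 6)^3: pole of order 3 at -6, modulus 6.
Denominator factor (η - 7/2)^3: pole of order 3 at 7/2, modulus 7/2.
The radius of convergence is the smallest modulus among the singular points: 7/2.


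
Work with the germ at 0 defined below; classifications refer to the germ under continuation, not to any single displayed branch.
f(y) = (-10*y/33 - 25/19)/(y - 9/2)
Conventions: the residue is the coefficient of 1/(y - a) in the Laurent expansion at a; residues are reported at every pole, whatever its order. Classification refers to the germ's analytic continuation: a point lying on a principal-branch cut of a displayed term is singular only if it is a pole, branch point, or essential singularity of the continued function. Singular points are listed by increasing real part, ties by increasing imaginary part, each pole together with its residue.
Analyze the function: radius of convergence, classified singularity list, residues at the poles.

Denominator factor (y - 9/2): pole of order 1 at 9/2, modulus 9/2.
The radius of convergence is the smallest modulus among the singular points: 9/2.
At the order-1 pole 9/2 set g(y) = (y - (9/2))*f(y) = -10*y/33 - 25/19.
Simple pole: residue = g(a) at a = 9/2, which is -560/209.

Radius of convergence at 0: 9/2.
At 9/2: a pole of order 1; residue -560/209.


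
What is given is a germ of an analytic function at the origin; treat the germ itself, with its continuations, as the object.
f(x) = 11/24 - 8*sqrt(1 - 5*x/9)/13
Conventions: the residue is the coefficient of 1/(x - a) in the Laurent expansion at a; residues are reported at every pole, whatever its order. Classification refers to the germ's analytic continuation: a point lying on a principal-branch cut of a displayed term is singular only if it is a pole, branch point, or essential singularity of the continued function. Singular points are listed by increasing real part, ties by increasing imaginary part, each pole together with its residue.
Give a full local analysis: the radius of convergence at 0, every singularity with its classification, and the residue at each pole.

Radius of convergence at 0: 9/5.
At 9/5: an algebraic (square-root) branch point.

Branch term (-8/13)*sqrt(1 - x/(9/5)): its argument vanishes at x = 9/5, a square-root branch point, modulus 9/5.
The radius of convergence is the smallest modulus among the singular points: 9/5.


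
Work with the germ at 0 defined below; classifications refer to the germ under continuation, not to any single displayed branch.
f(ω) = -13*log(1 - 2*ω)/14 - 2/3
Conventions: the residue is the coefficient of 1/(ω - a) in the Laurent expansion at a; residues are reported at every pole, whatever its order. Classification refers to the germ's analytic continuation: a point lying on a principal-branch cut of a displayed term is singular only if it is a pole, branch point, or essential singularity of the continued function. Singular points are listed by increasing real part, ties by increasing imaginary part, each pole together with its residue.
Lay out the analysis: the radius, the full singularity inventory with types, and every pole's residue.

Branch term (-13/14)*log(1 - ω/(1/2)): its argument vanishes at ω = 1/2, a logarithmic branch point, modulus 1/2.
The radius of convergence is the smallest modulus among the singular points: 1/2.

Radius of convergence at 0: 1/2.
At 1/2: a logarithmic branch point.


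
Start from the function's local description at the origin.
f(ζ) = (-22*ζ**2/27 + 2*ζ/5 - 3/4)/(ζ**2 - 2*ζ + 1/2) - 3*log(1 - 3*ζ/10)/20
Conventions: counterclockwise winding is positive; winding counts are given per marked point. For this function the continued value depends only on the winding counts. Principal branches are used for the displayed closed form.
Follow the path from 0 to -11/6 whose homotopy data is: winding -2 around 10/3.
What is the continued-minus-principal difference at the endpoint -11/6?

Continued minus principal equals (3/5)*pi*i.

The rational part is single-valued and drops out of the difference; each branch term changes only by its own monodromy.
(-3/20)*log(1 - ζ/(10/3)): each positive loop around 10/3 adds 2*pi*i to the log, so winding -2 contributes (-3/20)*(-2)*2*pi*i = (3/5)*pi*i.
Summing the contributions at ζ = -11/6 gives (3/5)*pi*i.


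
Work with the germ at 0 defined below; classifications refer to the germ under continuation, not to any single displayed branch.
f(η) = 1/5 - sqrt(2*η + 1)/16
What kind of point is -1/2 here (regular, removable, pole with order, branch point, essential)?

The term (-1/16)*sqrt(1 - η/(-1/2)) has argument 1 - -1/2/(-1/2) = 0 at -1/2: a square-root (algebraic, two-sheeted) branch point; the remaining terms are analytic or single-valued there.

The point is an algebraic (square-root) branch point.


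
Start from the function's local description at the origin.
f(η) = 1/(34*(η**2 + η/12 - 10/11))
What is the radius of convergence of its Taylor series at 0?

Denominator factor (η**2 + η/12 - 10/11): discriminant 5771/1584, real irrational roots -1/24 + (1/264)*sqrt(63481) and -1/24 - (1/264)*sqrt(63481); poles of order 1, moduli -1/24 + (1/264)*sqrt(63481) and 1/24 + (1/264)*sqrt(63481).
The radius of convergence is the smallest modulus among the singular points: -1/24 + (1/264)*sqrt(63481).

The radius of convergence is -1/24 + (1/264)*sqrt(63481).


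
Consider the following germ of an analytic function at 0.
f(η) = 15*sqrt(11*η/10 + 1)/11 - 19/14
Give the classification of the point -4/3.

The point is a regular point.

There is no denominator, hence no pole anywhere.
Branch term sqrt(1 - η/(-10/11)): argument at -4/3 is -7/15, nonzero, so -4/3 is not its branch point (a point on a principal cut is still regular for the continued germ).
So the germ continues analytically to -4/3.


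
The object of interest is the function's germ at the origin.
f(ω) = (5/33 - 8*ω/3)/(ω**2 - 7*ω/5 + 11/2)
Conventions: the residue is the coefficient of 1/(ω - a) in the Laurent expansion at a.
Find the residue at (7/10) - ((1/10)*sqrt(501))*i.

The residue is (-4/3) - ((283/16533)*sqrt(501))*i.

The factor ω**2 - 7*ω/5 + 11/2 splits as (ω - a)(ω - a') with a = (7/10) - ((1/10)*sqrt(501))*i, a' = (7/10) + ((1/10)*sqrt(501))*i. At the order-1 pole a set g(ω) = (ω - a)*f(ω) = [5/33 - 8*ω/3] / (ω - a').
Simple pole: residue = g(a) at a = (7/10) - ((1/10)*sqrt(501))*i, which is (-4/3) - ((283/16533)*sqrt(501))*i.


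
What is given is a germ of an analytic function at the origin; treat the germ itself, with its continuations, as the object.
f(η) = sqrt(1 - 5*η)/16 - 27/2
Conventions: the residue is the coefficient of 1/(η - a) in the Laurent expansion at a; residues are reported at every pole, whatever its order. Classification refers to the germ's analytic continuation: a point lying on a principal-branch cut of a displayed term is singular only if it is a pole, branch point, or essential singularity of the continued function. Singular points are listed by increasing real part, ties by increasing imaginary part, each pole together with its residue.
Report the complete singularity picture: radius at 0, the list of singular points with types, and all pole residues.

Radius of convergence at 0: 1/5.
At 1/5: an algebraic (square-root) branch point.

Branch term (1/16)*sqrt(1 - η/(1/5)): its argument vanishes at η = 1/5, a square-root branch point, modulus 1/5.
The radius of convergence is the smallest modulus among the singular points: 1/5.


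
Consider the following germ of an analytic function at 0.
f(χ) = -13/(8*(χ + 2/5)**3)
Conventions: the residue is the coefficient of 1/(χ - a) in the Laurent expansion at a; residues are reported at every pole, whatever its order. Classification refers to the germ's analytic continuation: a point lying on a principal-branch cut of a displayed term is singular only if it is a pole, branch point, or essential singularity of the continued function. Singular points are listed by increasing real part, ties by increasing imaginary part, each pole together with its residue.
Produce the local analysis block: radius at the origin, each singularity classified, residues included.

Denominator factor (χ + 2/5)^3: pole of order 3 at -2/5, modulus 2/5.
The radius of convergence is the smallest modulus among the singular points: 2/5.
At the order-3 pole -2/5 set g(χ) = (χ - (-2/5))^3*f(χ) = -13/8.
Order-3 pole: residue = g''(a)/2; g''(-2/5) = 0, so the residue is 0.

Radius of convergence at 0: 2/5.
At -2/5: a pole of order 3; residue 0.


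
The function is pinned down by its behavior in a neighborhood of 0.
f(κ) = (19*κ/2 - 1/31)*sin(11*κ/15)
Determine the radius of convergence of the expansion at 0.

The factor sin(11*κ/15) is entire and contributes no finite singular point.
The polynomial part has no poles.
No finite singular points: the Taylor series at 0 converges everywhere.

The radius of convergence is infinite.


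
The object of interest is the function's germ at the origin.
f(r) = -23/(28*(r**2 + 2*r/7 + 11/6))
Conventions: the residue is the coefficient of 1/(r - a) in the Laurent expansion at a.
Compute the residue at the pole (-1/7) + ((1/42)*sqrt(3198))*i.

The residue is ((23/4264)*sqrt(3198))*i.

The factor r**2 + 2*r/7 + 11/6 splits as (r - a)(r - a') with a = (-1/7) + ((1/42)*sqrt(3198))*i, a' = (-1/7) - ((1/42)*sqrt(3198))*i. At the order-1 pole a set g(r) = (r - a)*f(r) = [-23/28] / (r - a').
Simple pole: residue = g(a) at a = (-1/7) + ((1/42)*sqrt(3198))*i, which is ((23/4264)*sqrt(3198))*i.


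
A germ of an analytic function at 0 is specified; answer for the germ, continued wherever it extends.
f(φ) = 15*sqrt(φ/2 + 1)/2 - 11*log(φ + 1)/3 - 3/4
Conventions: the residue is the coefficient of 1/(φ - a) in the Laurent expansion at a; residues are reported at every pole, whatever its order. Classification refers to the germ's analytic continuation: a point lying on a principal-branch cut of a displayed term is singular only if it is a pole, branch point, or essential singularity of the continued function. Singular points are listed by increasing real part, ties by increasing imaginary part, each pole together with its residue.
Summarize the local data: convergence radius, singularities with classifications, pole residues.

Branch term (15/2)*sqrt(1 - φ/(-2)): its argument vanishes at φ = -2, a square-root branch point, modulus 2.
Branch term (-11/3)*log(1 - φ/(-1)): its argument vanishes at φ = -1, a logarithmic branch point, modulus 1.
The radius of convergence is the smallest modulus among the singular points: 1.
List the singular points by increasing real part (a conjugate pair: the negative imaginary part first).

Radius of convergence at 0: 1.
At -2: an algebraic (square-root) branch point.
At -1: a logarithmic branch point.


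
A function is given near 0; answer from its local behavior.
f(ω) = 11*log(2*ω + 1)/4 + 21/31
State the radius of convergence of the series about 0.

Branch term (11/4)*log(1 - ω/(-1/2)): its argument vanishes at ω = -1/2, a logarithmic branch point, modulus 1/2.
The radius of convergence is the smallest modulus among the singular points: 1/2.

The radius of convergence is 1/2.


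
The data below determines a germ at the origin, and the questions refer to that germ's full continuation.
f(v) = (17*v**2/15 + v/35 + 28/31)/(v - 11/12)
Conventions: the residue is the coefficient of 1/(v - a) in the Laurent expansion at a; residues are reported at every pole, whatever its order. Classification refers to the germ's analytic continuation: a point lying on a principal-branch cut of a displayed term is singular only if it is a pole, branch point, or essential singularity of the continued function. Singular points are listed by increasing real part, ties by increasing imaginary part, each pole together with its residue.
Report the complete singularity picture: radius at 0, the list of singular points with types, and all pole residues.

Denominator factor (v - 11/12): pole of order 1 at 11/12, modulus 11/12.
The radius of convergence is the smallest modulus among the singular points: 11/12.
At the order-1 pole 11/12 set g(v) = (v - (11/12))*f(v) = 17*v**2/15 + v/35 + 28/31.
Simple pole: residue = g(a) at a = 11/12, which is 176401/93744.

Radius of convergence at 0: 11/12.
At 11/12: a pole of order 1; residue 176401/93744.


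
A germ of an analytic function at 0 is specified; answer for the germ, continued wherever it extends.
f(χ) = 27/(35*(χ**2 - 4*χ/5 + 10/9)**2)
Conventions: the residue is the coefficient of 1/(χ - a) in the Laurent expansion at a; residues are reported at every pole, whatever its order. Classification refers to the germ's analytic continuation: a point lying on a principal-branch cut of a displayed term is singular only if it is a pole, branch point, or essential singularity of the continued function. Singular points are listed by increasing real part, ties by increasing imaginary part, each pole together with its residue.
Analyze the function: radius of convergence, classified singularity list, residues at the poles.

Denominator factor (χ**2 - 4*χ/5 + 10/9)^2: discriminant -856/225, complex-conjugate roots (2/5) + ((1/15)*sqrt(214))*i and (2/5) - ((1/15)*sqrt(214))*i; poles of order 2, moduli (1/3)*sqrt(10) and (1/3)*sqrt(10).
The radius of convergence is the smallest modulus among the singular points: (1/3)*sqrt(10).
The factor χ**2 - 4*χ/5 + 10/9 splits as (χ - a)(χ - a') with a = (2/5) - ((1/15)*sqrt(214))*i, a' = (2/5) + ((1/15)*sqrt(214))*i. At the order-2 pole a set g(χ) = (χ - a)^2*f(χ) = [27/35] / (χ - a')^2.
Order-2 pole: residue = g'(a); g'((2/5) - ((1/15)*sqrt(214))*i) = ((18225/1282288)*sqrt(214))*i, so the residue is ((18225/1282288)*sqrt(214))*i.
The factor χ**2 - 4*χ/5 + 10/9 splits as (χ - a)(χ - a') with a = (2/5) + ((1/15)*sqrt(214))*i, a' = (2/5) - ((1/15)*sqrt(214))*i. At the order-2 pole a set g(χ) = (χ - a)^2*f(χ) = [27/35] / (χ - a')^2.
Order-2 pole: residue = g'(a); g'((2/5) + ((1/15)*sqrt(214))*i) = -((18225/1282288)*sqrt(214))*i, so the residue is -((18225/1282288)*sqrt(214))*i.
List the singular points by increasing real part (a conjugate pair: the negative imaginary part first).

Radius of convergence at 0: (1/3)*sqrt(10).
At (2/5) - ((1/15)*sqrt(214))*i: a pole of order 2; residue ((18225/1282288)*sqrt(214))*i.
At (2/5) + ((1/15)*sqrt(214))*i: a pole of order 2; residue -((18225/1282288)*sqrt(214))*i.


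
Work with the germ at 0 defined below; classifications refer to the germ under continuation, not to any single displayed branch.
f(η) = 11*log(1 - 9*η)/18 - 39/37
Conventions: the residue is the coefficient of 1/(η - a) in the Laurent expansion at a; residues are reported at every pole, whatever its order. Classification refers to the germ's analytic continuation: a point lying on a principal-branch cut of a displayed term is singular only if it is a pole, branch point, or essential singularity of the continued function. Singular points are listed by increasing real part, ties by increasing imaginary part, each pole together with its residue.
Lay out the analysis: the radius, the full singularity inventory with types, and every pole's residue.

Radius of convergence at 0: 1/9.
At 1/9: a logarithmic branch point.

Branch term (11/18)*log(1 - η/(1/9)): its argument vanishes at η = 1/9, a logarithmic branch point, modulus 1/9.
The radius of convergence is the smallest modulus among the singular points: 1/9.


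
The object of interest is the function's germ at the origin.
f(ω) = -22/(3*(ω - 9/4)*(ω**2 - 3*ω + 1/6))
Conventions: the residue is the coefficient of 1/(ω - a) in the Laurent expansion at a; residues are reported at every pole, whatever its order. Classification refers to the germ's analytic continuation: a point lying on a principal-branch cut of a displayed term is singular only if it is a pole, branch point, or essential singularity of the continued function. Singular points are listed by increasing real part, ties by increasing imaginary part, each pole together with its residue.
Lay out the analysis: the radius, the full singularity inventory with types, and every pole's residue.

Denominator factor (ω - 9/4): pole of order 1 at 9/4, modulus 9/4.
Denominator factor (ω**2 - 3*ω + 1/6): discriminant 25/3, real irrational roots 3/2 + (5/6)*sqrt(3) and 3/2 - (5/6)*sqrt(3); poles of order 1, moduli 3/2 + (5/6)*sqrt(3) and 3/2 - (5/6)*sqrt(3).
The radius of convergence is the smallest modulus among the singular points: 3/2 - (5/6)*sqrt(3).
The factor ω**2 - 3*ω + 1/6 splits as (ω - a)(ω - a') with a = 3/2 - (5/6)*sqrt(3), a' = 3/2 + (5/6)*sqrt(3). At the order-1 pole a set g(ω) = (ω - a)*f(ω) = [-22/(3*(ω - 9/4))] / (ω - a').
Simple pole: residue = g(a) at a = 3/2 - (5/6)*sqrt(3), which is -176/73 + (264/365)*sqrt(3).
At the order-1 pole 9/4 set g(ω) = (ω - (9/4))*f(ω) = -22/(3*(ω**2 - 3*ω + 1/6)).
Simple pole: residue = g(a) at a = 9/4, which is 352/73.
The factor ω**2 - 3*ω + 1/6 splits as (ω - a)(ω - a') with a = 3/2 + (5/6)*sqrt(3), a' = 3/2 - (5/6)*sqrt(3). At the order-1 pole a set g(ω) = (ω - a)*f(ω) = [-22/(3*(ω - 9/4))] / (ω - a').
Simple pole: residue = g(a) at a = 3/2 + (5/6)*sqrt(3), which is -176/73 - (264/365)*sqrt(3).
List the singular points by increasing real part (a conjugate pair: the negative imaginary part first).

Radius of convergence at 0: 3/2 - (5/6)*sqrt(3).
At 3/2 - (5/6)*sqrt(3): a pole of order 1; residue -176/73 + (264/365)*sqrt(3).
At 9/4: a pole of order 1; residue 352/73.
At 3/2 + (5/6)*sqrt(3): a pole of order 1; residue -176/73 - (264/365)*sqrt(3).


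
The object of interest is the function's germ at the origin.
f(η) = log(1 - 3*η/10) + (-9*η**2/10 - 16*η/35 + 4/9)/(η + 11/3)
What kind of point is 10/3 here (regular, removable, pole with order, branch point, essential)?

The term (1)*log(1 - η/(10/3)) has argument 1 - 10/3/(10/3) = 0 at 10/3: a logarithmic (infinitely-sheeted) branch point; the remaining terms are analytic or single-valued there.

The point is a logarithmic branch point.


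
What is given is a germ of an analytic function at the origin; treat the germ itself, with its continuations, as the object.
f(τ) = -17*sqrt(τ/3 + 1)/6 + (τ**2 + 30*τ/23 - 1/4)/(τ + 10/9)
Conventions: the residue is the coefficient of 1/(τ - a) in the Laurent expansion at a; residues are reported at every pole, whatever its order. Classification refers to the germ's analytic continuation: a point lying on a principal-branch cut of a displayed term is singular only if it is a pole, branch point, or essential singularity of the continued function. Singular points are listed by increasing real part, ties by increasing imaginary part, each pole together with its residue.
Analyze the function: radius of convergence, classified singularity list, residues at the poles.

Denominator factor (τ + 10/9): pole of order 1 at -10/9, modulus 10/9.
Branch term (-17/6)*sqrt(1 - τ/(-3)): its argument vanishes at τ = -3, a square-root branch point, modulus 3.
The radius of convergence is the smallest modulus among the singular points: 10/9.
The branch term is analytic at -10/9 and contributes nothing to the residue; only the rational part matters.
At the order-1 pole -10/9 set g(τ) = (τ - (-10/9))*(rational part) = τ**2 + 30*τ/23 - 1/4.
Simple pole: residue = g(a) at a = -10/9, which is -3463/7452.
List the singular points by increasing real part (a conjugate pair: the negative imaginary part first).

Radius of convergence at 0: 10/9.
At -3: an algebraic (square-root) branch point.
At -10/9: a pole of order 1; residue -3463/7452.


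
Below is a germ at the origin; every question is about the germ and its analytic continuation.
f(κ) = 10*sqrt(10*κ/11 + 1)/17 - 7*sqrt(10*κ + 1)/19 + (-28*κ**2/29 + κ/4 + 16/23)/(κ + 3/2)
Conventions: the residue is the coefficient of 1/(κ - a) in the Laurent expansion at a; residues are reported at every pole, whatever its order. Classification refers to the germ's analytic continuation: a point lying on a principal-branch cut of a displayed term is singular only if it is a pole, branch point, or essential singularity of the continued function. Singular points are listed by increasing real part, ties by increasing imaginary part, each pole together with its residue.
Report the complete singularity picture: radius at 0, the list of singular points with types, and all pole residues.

Denominator factor (κ + 3/2): pole of order 1 at -3/2, modulus 3/2.
Branch term (10/17)*sqrt(1 - κ/(-11/10)): its argument vanishes at κ = -11/10, a square-root branch point, modulus 11/10.
Branch term (-7/19)*sqrt(1 - κ/(-1/10)): its argument vanishes at κ = -1/10, a square-root branch point, modulus 1/10.
The radius of convergence is the smallest modulus among the singular points: 1/10.
The branch terms are analytic at -3/2 and contribute nothing to the residue; only the rational part matters.
At the order-1 pole -3/2 set g(κ) = (κ - (-3/2))*(rational part) = -28*κ**2/29 + κ/4 + 16/23.
Simple pole: residue = g(a) at a = -3/2, which is -9881/5336.
List the singular points by increasing real part (a conjugate pair: the negative imaginary part first).

Radius of convergence at 0: 1/10.
At -3/2: a pole of order 1; residue -9881/5336.
At -11/10: an algebraic (square-root) branch point.
At -1/10: an algebraic (square-root) branch point.


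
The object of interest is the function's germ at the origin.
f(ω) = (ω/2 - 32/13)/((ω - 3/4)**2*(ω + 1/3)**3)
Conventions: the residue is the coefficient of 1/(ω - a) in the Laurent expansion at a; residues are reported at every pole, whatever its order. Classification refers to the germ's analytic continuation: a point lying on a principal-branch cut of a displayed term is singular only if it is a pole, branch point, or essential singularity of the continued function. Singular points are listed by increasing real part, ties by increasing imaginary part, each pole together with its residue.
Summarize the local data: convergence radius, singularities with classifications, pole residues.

Denominator factor (ω + 1/3)^3: pole of order 3 at -1/3, modulus 1/3.
Denominator factor (ω - 3/4)^2: pole of order 2 at 3/4, modulus 3/4.
The radius of convergence is the smallest modulus among the singular points: 1/3.
At the order-3 pole -1/3 set g(ω) = (ω - (-1/3))^3*f(ω) = (ω/2 - 32/13)/(ω - 3/4)**2.
Order-3 pole: residue = g''(a)/2; g''(-1/3) = -3666816/371293, so the residue is -1833408/371293.
At the order-2 pole 3/4 set g(ω) = (ω - (3/4))^2*f(ω) = (ω/2 - 32/13)/(ω + 1/3)**3.
Order-2 pole: residue = g'(a); g'(3/4) = 1833408/371293, so the residue is 1833408/371293.
List the singular points by increasing real part (a conjugate pair: the negative imaginary part first).

Radius of convergence at 0: 1/3.
At -1/3: a pole of order 3; residue -1833408/371293.
At 3/4: a pole of order 2; residue 1833408/371293.


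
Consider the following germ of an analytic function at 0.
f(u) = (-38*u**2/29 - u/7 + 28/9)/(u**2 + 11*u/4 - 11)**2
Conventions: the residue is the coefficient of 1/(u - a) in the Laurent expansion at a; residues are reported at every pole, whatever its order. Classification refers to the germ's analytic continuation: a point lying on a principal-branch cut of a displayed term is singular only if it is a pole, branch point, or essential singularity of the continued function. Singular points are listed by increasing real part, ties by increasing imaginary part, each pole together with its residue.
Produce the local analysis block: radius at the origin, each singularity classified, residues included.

Denominator factor (u**2 + 11*u/4 - 11)^2: discriminant 825/16, real irrational roots -11/8 + (5/8)*sqrt(33) and -11/8 - (5/8)*sqrt(33); poles of order 2, moduli -11/8 + (5/8)*sqrt(33) and 11/8 + (5/8)*sqrt(33).
The radius of convergence is the smallest modulus among the singular points: -11/8 + (5/8)*sqrt(33).
The factor u**2 + 11*u/4 - 11 splits as (u - a)(u - a') with a = -11/8 - (5/8)*sqrt(33), a' = -11/8 + (5/8)*sqrt(33). At the order-2 pole a set g(u) = (u - a)^2*f(u) = [-38*u**2/29 - u/7 + 28/9] / (u - a')^2.
Order-2 pole: residue = g'(a); g'(-11/8 - (5/8)*sqrt(33)) = (828848/49740075)*sqrt(33), so the residue is (828848/49740075)*sqrt(33).
The factor u**2 + 11*u/4 - 11 splits as (u - a)(u - a') with a = -11/8 + (5/8)*sqrt(33), a' = -11/8 - (5/8)*sqrt(33). At the order-2 pole a set g(u) = (u - a)^2*f(u) = [-38*u**2/29 - u/7 + 28/9] / (u - a')^2.
Order-2 pole: residue = g'(a); g'(-11/8 + (5/8)*sqrt(33)) = -(828848/49740075)*sqrt(33), so the residue is -(828848/49740075)*sqrt(33).
List the singular points by increasing real part (a conjugate pair: the negative imaginary part first).

Radius of convergence at 0: -11/8 + (5/8)*sqrt(33).
At -11/8 - (5/8)*sqrt(33): a pole of order 2; residue (828848/49740075)*sqrt(33).
At -11/8 + (5/8)*sqrt(33): a pole of order 2; residue -(828848/49740075)*sqrt(33).


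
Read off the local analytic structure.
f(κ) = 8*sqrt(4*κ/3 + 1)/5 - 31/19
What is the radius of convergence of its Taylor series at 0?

Branch term (8/5)*sqrt(1 - κ/(-3/4)): its argument vanishes at κ = -3/4, a square-root branch point, modulus 3/4.
The radius of convergence is the smallest modulus among the singular points: 3/4.

The radius of convergence is 3/4.


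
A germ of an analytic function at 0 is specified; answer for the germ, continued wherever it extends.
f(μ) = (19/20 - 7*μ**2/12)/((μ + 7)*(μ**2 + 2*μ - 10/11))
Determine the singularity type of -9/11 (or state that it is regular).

The point is a regular point.

Denominator factors: μ + 7 = 68/11 at μ = -9/11; μ**2 + 2*μ - 10/11 = -227/121 at μ = -9/11 — none vanishes.
So the germ continues analytically to -9/11.


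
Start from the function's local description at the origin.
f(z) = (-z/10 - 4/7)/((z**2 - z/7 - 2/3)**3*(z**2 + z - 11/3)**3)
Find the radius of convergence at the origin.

Denominator factor (z**2 + z - 11/3)^3: discriminant 47/3, real irrational roots -1/2 + (1/6)*sqrt(141) and -1/2 - (1/6)*sqrt(141); poles of order 3, moduli -1/2 + (1/6)*sqrt(141) and 1/2 + (1/6)*sqrt(141).
Denominator factor (z**2 - z/7 - 2/3)^3: discriminant 395/147, real irrational roots 1/14 + (1/42)*sqrt(1185) and 1/14 - (1/42)*sqrt(1185); poles of order 3, moduli 1/14 + (1/42)*sqrt(1185) and -1/14 + (1/42)*sqrt(1185).
The radius of convergence is the smallest modulus among the singular points: -1/14 + (1/42)*sqrt(1185).

The radius of convergence is -1/14 + (1/42)*sqrt(1185).


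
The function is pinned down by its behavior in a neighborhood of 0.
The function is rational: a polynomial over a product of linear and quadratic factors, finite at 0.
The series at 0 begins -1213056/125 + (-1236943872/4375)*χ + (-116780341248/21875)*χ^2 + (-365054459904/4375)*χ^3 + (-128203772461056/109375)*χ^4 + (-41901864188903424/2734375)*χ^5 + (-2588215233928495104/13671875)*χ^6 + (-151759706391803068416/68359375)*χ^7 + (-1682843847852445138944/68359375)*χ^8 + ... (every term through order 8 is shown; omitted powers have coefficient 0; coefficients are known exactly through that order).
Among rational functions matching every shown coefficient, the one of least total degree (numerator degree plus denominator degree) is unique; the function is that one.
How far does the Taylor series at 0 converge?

No rational of total degree below 7 reproduces all 9 coefficients; solving the [1/6] Pade equations on them gives f(χ) = (40*χ/7 - 13/32)/((χ - 5/12)**3*(χ - 1/12)**3), whose expansion matches every shown term.
Denominator factor (χ - 1/12)^3: pole of order 3 at 1/12, modulus 1/12.
Denominator factor (χ - 5/12)^3: pole of order 3 at 5/12, modulus 5/12.
The radius of convergence is the smallest modulus among the singular points: 1/12.

The radius of convergence is 1/12.


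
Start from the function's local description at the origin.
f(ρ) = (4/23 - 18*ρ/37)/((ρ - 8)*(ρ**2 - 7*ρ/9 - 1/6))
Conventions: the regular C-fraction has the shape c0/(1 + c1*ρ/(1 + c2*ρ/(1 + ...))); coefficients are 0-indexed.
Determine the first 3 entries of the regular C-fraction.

The regular C-fraction coefficients are [3/23, 6517/888, -916415/482258].

Taylor coefficients (expand at 0): a_0 = 3/23, a_1 = -6517/6808, a_2 = 850657/163392.
c0 = a_0 = 3/23. Peel one level at a time: if S = 1 + c*ρ/S' with S'(0) = 1, then c is the ρ-coefficient of S and S' = c*ρ/(S - 1).
S_1 = c0/f = 1 + (6517/888)*ρ + (916415/65712)*ρ^2 + ...; c1 = 6517/888.
S_2 = c1*ρ/(S_1 - 1) = 1 + (-916415/482258)*ρ + ...; c2 = -916415/482258.


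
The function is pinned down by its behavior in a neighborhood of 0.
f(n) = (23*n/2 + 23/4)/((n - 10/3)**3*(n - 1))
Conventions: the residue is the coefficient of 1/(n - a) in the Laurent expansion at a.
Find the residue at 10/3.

The residue is 1863/1372.

At the order-3 pole 10/3 set g(n) = (n - (10/3))^3*f(n) = (23*n/2 + 23/4)/(n - 1).
Order-3 pole: residue = g''(a)/2; g''(10/3) = 1863/686, so the residue is 1863/1372.


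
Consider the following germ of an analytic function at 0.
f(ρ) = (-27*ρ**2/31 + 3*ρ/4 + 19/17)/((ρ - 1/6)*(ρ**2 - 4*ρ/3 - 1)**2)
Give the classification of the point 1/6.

The denominator factor ρ - 1/6 vanishes at 1/6 and appears to the power 1; the numerator there equals 5137/4216, nonzero, and no other factor vanishes.
Hence a pole whose order is the multiplicity, 1.

The point is a pole of order 1.


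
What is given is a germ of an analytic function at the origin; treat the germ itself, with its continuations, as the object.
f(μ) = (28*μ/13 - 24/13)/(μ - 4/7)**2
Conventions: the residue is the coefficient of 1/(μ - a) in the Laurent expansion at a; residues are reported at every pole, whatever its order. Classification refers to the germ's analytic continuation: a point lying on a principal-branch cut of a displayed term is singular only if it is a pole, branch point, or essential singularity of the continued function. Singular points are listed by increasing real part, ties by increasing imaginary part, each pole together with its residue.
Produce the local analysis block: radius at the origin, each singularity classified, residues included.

Radius of convergence at 0: 4/7.
At 4/7: a pole of order 2; residue 28/13.

Denominator factor (μ - 4/7)^2: pole of order 2 at 4/7, modulus 4/7.
The radius of convergence is the smallest modulus among the singular points: 4/7.
At the order-2 pole 4/7 set g(μ) = (μ - (4/7))^2*f(μ) = 28*μ/13 - 24/13.
Order-2 pole: residue = g'(a); g'(4/7) = 28/13, so the residue is 28/13.


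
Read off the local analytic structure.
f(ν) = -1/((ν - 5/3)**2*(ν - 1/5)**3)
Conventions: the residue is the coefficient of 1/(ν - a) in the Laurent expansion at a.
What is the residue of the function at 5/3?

At the order-2 pole 5/3 set g(ν) = (ν - (5/3))^2*f(ν) = -1/(ν - 1/5)**3.
Order-2 pole: residue = g'(a); g'(5/3) = 151875/234256, so the residue is 151875/234256.

The residue is 151875/234256.


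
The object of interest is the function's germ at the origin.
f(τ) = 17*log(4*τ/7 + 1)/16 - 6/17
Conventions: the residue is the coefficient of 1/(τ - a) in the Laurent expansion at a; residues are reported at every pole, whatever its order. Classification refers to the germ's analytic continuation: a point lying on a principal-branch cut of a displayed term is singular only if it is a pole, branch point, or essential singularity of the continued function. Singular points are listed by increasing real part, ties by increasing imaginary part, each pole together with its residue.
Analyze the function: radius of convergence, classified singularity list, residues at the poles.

Branch term (17/16)*log(1 - τ/(-7/4)): its argument vanishes at τ = -7/4, a logarithmic branch point, modulus 7/4.
The radius of convergence is the smallest modulus among the singular points: 7/4.

Radius of convergence at 0: 7/4.
At -7/4: a logarithmic branch point.


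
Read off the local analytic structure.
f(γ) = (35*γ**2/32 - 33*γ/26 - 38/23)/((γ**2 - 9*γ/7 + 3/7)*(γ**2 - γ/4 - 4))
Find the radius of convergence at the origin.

The radius of convergence is (1/7)*sqrt(21).

Denominator factor (γ**2 - 9*γ/7 + 3/7): discriminant -3/49, complex-conjugate roots (9/14) + ((1/14)*sqrt(3))*i and (9/14) - ((1/14)*sqrt(3))*i; poles of order 1, moduli (1/7)*sqrt(21) and (1/7)*sqrt(21).
Denominator factor (γ**2 - γ/4 - 4): discriminant 257/16, real irrational roots 1/8 + (1/8)*sqrt(257) and 1/8 - (1/8)*sqrt(257); poles of order 1, moduli 1/8 + (1/8)*sqrt(257) and -1/8 + (1/8)*sqrt(257).
The radius of convergence is the smallest modulus among the singular points: (1/7)*sqrt(21).


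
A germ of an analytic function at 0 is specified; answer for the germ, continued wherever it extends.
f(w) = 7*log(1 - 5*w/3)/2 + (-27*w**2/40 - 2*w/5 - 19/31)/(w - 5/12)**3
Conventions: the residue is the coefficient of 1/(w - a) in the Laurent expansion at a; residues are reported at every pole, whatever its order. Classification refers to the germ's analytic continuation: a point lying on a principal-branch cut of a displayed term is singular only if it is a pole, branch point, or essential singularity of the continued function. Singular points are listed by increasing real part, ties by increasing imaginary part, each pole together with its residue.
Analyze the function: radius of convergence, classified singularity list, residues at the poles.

Denominator factor (w - 5/12)^3: pole of order 3 at 5/12, modulus 5/12.
Branch term (7/2)*log(1 - w/(3/5)): its argument vanishes at w = 3/5, a logarithmic branch point, modulus 3/5.
The radius of convergence is the smallest modulus among the singular points: 5/12.
The branch term is analytic at 5/12 and contributes nothing to the residue; only the rational part matters.
At the order-3 pole 5/12 set g(w) = (w - (5/12))^3*(rational part) = -27*w**2/40 - 2*w/5 - 19/31.
Order-3 pole: residue = g''(a)/2; g''(5/12) = -27/20, so the residue is -27/40.
List the singular points by increasing real part (a conjugate pair: the negative imaginary part first).

Radius of convergence at 0: 5/12.
At 5/12: a pole of order 3; residue -27/40.
At 3/5: a logarithmic branch point.


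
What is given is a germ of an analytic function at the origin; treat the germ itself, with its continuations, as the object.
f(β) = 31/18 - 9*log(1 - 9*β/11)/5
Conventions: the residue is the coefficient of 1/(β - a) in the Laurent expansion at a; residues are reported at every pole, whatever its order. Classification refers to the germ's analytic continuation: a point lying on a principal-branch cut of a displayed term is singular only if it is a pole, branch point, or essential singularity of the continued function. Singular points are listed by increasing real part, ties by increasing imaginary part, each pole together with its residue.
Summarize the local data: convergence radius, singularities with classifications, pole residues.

Branch term (-9/5)*log(1 - β/(11/9)): its argument vanishes at β = 11/9, a logarithmic branch point, modulus 11/9.
The radius of convergence is the smallest modulus among the singular points: 11/9.

Radius of convergence at 0: 11/9.
At 11/9: a logarithmic branch point.


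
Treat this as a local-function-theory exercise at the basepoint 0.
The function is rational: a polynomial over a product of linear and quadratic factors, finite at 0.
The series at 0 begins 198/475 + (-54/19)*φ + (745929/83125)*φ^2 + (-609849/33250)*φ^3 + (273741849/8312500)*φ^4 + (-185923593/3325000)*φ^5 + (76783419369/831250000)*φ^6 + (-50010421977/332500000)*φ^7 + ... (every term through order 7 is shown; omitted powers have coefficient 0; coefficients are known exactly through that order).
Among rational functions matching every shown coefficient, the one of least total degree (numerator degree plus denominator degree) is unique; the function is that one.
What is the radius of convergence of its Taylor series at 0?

The radius of convergence is 5/8.

No rational of total degree below 4 reproduces all 8 coefficients; solving the [2/2] Pade equations on them gives f(φ) = (12*φ**2/7 - 5*φ/4 + 11/38)/((φ + 5/8)*(φ + 10/9)), whose expansion matches every shown term.
Denominator factor (φ + 10/9): pole of order 1 at -10/9, modulus 10/9.
Denominator factor (φ + 5/8): pole of order 1 at -5/8, modulus 5/8.
The radius of convergence is the smallest modulus among the singular points: 5/8.


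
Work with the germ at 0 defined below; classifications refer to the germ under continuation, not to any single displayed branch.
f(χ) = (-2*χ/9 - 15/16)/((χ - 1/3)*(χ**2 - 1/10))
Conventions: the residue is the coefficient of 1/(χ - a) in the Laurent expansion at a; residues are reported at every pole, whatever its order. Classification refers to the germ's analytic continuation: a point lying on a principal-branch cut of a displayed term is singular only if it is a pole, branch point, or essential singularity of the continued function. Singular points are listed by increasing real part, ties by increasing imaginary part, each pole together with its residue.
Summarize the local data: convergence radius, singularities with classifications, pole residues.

Radius of convergence at 0: (1/10)*sqrt(10).
At -(1/10)*sqrt(10): a pole of order 1; residue 2185/48 - (241/16)*sqrt(10).
At (1/10)*sqrt(10): a pole of order 1; residue 2185/48 + (241/16)*sqrt(10).
At 1/3: a pole of order 1; residue -2185/24.

Denominator factor (χ - 1/3): pole of order 1 at 1/3, modulus 1/3.
Denominator factor (χ**2 - 1/10): discriminant 2/5, real irrational roots (1/10)*sqrt(10) and -(1/10)*sqrt(10); poles of order 1, moduli (1/10)*sqrt(10) and (1/10)*sqrt(10).
The radius of convergence is the smallest modulus among the singular points: (1/10)*sqrt(10).
The factor χ**2 - 1/10 splits as (χ - a)(χ - a') with a = -(1/10)*sqrt(10), a' = (1/10)*sqrt(10). At the order-1 pole a set g(χ) = (χ - a)*f(χ) = [(-2*χ/9 - 15/16)/(χ - 1/3)] / (χ - a').
Simple pole: residue = g(a) at a = -(1/10)*sqrt(10), which is 2185/48 - (241/16)*sqrt(10).
The factor χ**2 - 1/10 splits as (χ - a)(χ - a') with a = (1/10)*sqrt(10), a' = -(1/10)*sqrt(10). At the order-1 pole a set g(χ) = (χ - a)*f(χ) = [(-2*χ/9 - 15/16)/(χ - 1/3)] / (χ - a').
Simple pole: residue = g(a) at a = (1/10)*sqrt(10), which is 2185/48 + (241/16)*sqrt(10).
At the order-1 pole 1/3 set g(χ) = (χ - (1/3))*f(χ) = (-2*χ/9 - 15/16)/(χ**2 - 1/10).
Simple pole: residue = g(a) at a = 1/3, which is -2185/24.
List the singular points by increasing real part (a conjugate pair: the negative imaginary part first).
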